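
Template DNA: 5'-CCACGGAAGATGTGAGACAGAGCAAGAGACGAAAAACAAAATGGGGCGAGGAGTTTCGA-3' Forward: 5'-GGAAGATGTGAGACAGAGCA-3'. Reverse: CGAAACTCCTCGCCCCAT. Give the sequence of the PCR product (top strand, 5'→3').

5'-GGAAGATGTGAGACAGAGCAAGAGACGAAAAACAAAATGGGGCGAGGAGTTTCG-3'

Forward primer GGAAGATGTGAGACAGAGCA is found on the top strand at positions 5–24.
Reverse complement of the reverse primer: ATGGGGCGAGGAGTTTCG. This occurs on the top strand at positions 41–58.
The product is the template from position 5 through 58 (54 bp).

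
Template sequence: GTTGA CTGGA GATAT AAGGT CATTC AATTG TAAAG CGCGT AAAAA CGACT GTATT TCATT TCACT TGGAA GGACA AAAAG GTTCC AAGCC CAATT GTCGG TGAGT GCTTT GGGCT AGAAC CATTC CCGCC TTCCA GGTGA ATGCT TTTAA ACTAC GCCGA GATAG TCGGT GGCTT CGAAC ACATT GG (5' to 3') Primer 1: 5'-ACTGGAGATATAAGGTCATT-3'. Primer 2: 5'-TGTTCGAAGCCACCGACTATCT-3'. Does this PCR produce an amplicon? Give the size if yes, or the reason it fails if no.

Primer 1 (ACTGGAGATATAAGGTCATT) matches the top strand at positions 5–24; it acts as a forward primer.
Primer 2's reverse complement is AGATAGTCGGTGGCTTCGAACA, matching the top strand at positions 160–181; it acts as a reverse primer.
The 3' ends face each other across positions 5–181, giving a 177 bp product.

Yes — a 177 bp product.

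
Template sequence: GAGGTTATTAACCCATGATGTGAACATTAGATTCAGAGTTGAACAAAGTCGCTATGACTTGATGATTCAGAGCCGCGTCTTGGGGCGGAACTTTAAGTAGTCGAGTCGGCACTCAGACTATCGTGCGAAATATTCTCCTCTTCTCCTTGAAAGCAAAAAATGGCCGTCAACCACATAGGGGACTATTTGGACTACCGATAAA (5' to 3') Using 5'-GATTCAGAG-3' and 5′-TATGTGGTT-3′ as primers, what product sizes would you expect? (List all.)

The forward primer GATTCAGAG matches the top strand at positions 30–38, 64–72.
The reverse primer's reverse complement is AACCACATA, matching at positions 169–177.
Each forward site pairs with the reverse site to give a product ending at position 177: sizes 148, 114 bp.

148 bp, 114 bp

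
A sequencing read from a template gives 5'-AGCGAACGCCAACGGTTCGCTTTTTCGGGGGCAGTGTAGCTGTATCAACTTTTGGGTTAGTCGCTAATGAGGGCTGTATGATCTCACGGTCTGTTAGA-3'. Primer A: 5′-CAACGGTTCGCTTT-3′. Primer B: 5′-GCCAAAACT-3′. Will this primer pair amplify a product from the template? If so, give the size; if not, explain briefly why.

Primer B (GCCAAAACT) does not match the top strand, and its reverse complement AGTTTTGGC does not match either.
With no annealing site for primer B, no amplification occurs.

No product — primer B has no binding site in the template.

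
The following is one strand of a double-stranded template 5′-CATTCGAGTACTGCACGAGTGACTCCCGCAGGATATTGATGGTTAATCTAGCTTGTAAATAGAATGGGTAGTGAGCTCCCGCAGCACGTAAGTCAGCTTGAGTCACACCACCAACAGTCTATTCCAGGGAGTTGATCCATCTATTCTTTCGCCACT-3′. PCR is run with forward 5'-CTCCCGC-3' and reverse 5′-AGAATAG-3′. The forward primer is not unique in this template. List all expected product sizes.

125 bp, 72 bp

The forward primer CTCCCGC matches the top strand at positions 23–29, 76–82.
The reverse primer's reverse complement is CTATTCT, matching at positions 141–147.
Each forward site pairs with the reverse site to give a product ending at position 147: sizes 125, 72 bp.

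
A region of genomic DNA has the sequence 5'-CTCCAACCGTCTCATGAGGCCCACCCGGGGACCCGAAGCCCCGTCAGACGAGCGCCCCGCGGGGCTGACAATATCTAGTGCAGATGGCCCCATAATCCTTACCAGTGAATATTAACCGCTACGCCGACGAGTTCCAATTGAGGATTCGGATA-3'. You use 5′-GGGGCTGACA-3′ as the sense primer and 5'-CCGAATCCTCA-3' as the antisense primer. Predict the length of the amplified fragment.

89 bp

Scanning the template, GGGGCTGACA occurs at positions 61–70; this primer anneals to the bottom strand there with its 3' end pointing downstream.
Reverse complement of the reverse primer: TGAGGATTCGG. This occurs on the top strand at positions 139–149.
Amplicon spans positions 61–149: 89 bp.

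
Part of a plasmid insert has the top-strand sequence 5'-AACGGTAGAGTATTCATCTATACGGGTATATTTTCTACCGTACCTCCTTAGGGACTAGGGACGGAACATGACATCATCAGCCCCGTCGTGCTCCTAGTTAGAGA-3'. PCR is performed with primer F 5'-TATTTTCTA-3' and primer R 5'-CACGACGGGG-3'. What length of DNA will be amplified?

62 bp

Forward primer TATTTTCTA is found on the top strand at positions 29–37.
Reverse complement of the reverse primer: CCCCGTCGTG. This occurs on the top strand at positions 81–90.
Amplicon spans positions 29–90: 62 bp.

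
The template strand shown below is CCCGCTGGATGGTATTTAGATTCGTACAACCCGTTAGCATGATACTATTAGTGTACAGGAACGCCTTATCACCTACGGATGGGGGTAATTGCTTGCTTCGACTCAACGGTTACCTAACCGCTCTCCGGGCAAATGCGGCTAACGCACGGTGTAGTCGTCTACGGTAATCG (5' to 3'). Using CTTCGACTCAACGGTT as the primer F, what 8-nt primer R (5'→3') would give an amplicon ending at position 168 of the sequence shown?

The forward primer binds at positions 96–111; the product's 3' end on the top strand is position 168.
The reverse primer anneals to the top strand over positions 161–168, i.e. to ACGGTAAT.
Its sequence written 5'→3' is the reverse complement: ATTACCGT.

5'-ATTACCGT-3'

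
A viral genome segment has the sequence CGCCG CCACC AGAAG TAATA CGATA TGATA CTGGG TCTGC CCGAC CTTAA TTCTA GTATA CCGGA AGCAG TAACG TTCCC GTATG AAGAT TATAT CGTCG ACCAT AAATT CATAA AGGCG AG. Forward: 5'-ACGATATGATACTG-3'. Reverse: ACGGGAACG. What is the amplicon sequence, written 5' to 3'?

The forward primer matches the template at positions 20–33.
Reverse complement of the reverse primer: CGTTCCCGT. This occurs on the top strand at positions 74–82.
The product is the template from position 20 through 82 (63 bp).

5'-ACGATATGATACTGGGTCTGCCCGACCTTAATTCTAGTATACCGGAAGCAGTAACGTTCCCGT-3'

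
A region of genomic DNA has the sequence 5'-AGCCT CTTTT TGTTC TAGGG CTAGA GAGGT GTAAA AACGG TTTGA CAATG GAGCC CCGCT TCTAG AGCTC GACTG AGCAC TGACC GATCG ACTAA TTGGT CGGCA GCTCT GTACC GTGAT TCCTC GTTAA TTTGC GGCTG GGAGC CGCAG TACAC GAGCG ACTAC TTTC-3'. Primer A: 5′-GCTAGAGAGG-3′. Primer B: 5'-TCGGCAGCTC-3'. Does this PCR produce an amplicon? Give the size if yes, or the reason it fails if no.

No product — both primers anneal to the same strand and extend in the same direction.

Primer A (GCTAGAGAGG) matches the top strand at positions 20–29 (3' end points downstream).
Primer B (TCGGCAGCTC) also matches the top strand directly, at positions 100–109 — its reverse complement GAGCTGCCGA is not present.
Both primers anneal to the bottom strand with 3' ends pointing the same way, so neither can prime synthesis back toward the other.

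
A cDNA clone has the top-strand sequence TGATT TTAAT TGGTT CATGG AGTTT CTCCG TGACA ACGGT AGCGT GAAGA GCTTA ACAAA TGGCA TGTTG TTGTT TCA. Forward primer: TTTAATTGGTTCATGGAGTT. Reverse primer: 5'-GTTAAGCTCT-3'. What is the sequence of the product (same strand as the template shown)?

The forward primer matches the template at positions 5–24.
Taking the reverse complement of GTTAAGCTCT gives AGAGCTTAAC, found at positions 48–57 on the template; the primer anneals here to the top strand with its 3' end pointing upstream.
The product is the template from position 5 through 57 (53 bp).

5'-TTTAATTGGTTCATGGAGTTTCTCCGTGACAACGGTAGCGTGAAGAGCTTAAC-3'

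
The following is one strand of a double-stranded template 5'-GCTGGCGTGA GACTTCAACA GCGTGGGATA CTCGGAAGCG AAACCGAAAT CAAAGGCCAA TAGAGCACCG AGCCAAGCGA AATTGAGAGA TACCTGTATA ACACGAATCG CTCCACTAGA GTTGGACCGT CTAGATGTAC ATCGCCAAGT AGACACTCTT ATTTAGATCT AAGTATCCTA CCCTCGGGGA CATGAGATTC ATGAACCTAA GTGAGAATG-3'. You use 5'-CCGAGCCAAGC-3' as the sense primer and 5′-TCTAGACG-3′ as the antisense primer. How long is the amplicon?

68 bp

The forward primer matches the template at positions 68–78.
Reverse complement of the reverse primer: CGTCTAGA. This occurs on the top strand at positions 128–135.
The product runs from position 68 to position 135, so its length is 135 − 68 + 1 = 68 bp.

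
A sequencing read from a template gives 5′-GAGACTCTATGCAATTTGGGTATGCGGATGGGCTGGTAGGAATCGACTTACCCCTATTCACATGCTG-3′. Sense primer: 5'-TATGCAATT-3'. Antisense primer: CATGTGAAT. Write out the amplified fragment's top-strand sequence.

Scanning the template, TATGCAATT occurs at positions 8–16; this primer anneals to the bottom strand there with its 3' end pointing downstream.
Taking the reverse complement of CATGTGAAT gives ATTCACATG, found at positions 56–64 on the template; the primer anneals here to the top strand with its 3' end pointing upstream.
The product is the template from position 8 through 64 (57 bp).

5'-TATGCAATTTGGGTATGCGGATGGGCTGGTAGGAATCGACTTACCCCTATTCACATG-3'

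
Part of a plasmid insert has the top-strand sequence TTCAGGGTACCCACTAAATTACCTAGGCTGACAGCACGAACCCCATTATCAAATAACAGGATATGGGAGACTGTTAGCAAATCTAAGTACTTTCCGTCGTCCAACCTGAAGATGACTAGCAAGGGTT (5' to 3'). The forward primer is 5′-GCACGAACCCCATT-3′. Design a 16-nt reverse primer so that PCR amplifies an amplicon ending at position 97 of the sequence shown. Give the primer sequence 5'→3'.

5'-ACGGAAAGTACTTAGA-3'

The forward primer binds at positions 34–47; the product's 3' end on the top strand is position 97.
The reverse primer anneals to the top strand over positions 82–97, i.e. to TCTAAGTACTTTCCGT.
Its sequence written 5'→3' is the reverse complement: ACGGAAAGTACTTAGA.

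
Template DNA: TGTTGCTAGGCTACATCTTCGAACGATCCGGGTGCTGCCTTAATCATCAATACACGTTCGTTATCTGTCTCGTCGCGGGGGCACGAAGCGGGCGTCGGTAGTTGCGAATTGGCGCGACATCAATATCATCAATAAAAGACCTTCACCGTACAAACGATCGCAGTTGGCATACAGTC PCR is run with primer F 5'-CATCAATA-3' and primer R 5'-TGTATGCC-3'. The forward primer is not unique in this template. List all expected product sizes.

129 bp, 56 bp, 47 bp

The forward primer CATCAATA matches the top strand at positions 45–52, 118–125, 127–134.
The reverse primer's reverse complement is GGCATACA, matching at positions 166–173.
Each forward site pairs with the reverse site to give a product ending at position 173: sizes 129, 56, 47 bp.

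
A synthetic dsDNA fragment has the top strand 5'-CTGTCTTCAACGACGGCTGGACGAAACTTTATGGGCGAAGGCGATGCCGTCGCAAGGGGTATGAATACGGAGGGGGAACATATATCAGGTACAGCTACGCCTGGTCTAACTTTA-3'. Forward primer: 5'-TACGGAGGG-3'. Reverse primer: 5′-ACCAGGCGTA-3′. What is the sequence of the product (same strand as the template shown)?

5'-TACGGAGGGGGAACATATATCAGGTACAGCTACGCCTGGT-3'

Scanning the template, TACGGAGGG occurs at positions 66–74; this primer anneals to the bottom strand there with its 3' end pointing downstream.
Reverse complement of the reverse primer: TACGCCTGGT. This occurs on the top strand at positions 96–105.
The product is the template from position 66 through 105 (40 bp).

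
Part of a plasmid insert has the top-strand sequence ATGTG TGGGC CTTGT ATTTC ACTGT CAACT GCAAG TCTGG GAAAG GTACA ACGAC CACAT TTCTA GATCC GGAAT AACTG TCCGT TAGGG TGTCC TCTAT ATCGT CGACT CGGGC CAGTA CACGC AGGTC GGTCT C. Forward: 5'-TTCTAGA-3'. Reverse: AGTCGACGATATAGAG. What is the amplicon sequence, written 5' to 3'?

5'-TTCTAGATCCGGAATAACTGTCCGTTAGGGTGTCCTCTATATCGTCGACT-3'

Forward primer TTCTAGA is found on the top strand at positions 61–67.
Reverse complement of the reverse primer: CTCTATATCGTCGACT. This occurs on the top strand at positions 95–110.
The product is the template from position 61 through 110 (50 bp).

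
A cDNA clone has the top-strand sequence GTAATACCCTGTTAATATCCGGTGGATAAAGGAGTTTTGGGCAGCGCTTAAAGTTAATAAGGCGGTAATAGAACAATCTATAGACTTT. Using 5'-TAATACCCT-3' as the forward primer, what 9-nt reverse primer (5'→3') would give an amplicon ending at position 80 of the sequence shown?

5'-TAGATTGTT-3'

The forward primer binds at positions 2–10; the product's 3' end on the top strand is position 80.
The reverse primer anneals to the top strand over positions 72–80, i.e. to AACAATCTA.
Its sequence written 5'→3' is the reverse complement: TAGATTGTT.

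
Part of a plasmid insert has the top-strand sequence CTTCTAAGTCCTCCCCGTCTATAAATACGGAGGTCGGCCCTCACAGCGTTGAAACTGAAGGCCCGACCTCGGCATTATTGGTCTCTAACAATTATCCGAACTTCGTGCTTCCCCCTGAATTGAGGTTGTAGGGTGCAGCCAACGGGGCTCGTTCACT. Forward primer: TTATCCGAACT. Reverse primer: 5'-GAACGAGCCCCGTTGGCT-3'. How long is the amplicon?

Forward primer TTATCCGAACT is found on the top strand at positions 92–102.
Taking the reverse complement of GAACGAGCCCCGTTGGCT gives AGCCAACGGGGCTCGTTC, found at positions 137–154 on the template; the primer anneals here to the top strand with its 3' end pointing upstream.
The product runs from position 92 to position 154, so its length is 154 − 92 + 1 = 63 bp.

63 bp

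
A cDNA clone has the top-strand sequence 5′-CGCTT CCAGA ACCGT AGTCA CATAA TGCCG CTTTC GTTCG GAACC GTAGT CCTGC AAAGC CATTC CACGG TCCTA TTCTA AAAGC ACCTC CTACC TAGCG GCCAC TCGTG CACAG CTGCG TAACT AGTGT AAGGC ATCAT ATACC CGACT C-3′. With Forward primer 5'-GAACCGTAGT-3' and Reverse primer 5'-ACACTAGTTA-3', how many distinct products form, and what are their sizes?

The forward primer GAACCGTAGT matches the top strand at positions 9–18, 41–50.
The reverse primer's reverse complement is TAACTAGTGT, matching at positions 121–130.
Each forward site pairs with the reverse site to give a product ending at position 130: sizes 122, 90 bp.

Two products: 122 bp, 90 bp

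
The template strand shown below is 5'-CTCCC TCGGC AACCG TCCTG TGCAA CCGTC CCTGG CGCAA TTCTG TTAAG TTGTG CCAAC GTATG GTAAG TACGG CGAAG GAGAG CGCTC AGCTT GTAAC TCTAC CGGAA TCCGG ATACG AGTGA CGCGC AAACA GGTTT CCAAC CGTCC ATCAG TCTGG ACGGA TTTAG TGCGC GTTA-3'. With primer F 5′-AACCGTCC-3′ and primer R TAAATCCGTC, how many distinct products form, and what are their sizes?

Three products: 159 bp, 146 bp, 27 bp

The forward primer AACCGTCC matches the top strand at positions 11–18, 24–31, 143–150.
The reverse primer's reverse complement is GACGGATTTA, matching at positions 160–169.
Each forward site pairs with the reverse site to give a product ending at position 169: sizes 159, 146, 27 bp.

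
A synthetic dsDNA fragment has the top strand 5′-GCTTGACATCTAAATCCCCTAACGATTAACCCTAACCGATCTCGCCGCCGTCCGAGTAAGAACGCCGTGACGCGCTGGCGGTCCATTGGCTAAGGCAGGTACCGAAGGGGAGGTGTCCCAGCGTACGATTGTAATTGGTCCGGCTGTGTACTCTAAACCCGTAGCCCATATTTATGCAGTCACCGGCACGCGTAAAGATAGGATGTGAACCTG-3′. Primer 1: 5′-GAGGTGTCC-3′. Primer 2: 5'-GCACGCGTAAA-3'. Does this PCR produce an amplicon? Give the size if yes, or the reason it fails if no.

Primer 1 (GAGGTGTCC) matches the top strand at positions 110–118 (3' end points downstream).
Primer 2 (GCACGCGTAAA) also matches the top strand directly, at positions 186–196 — its reverse complement TTTACGCGTGC is not present.
Both primers anneal to the bottom strand with 3' ends pointing the same way, so neither can prime synthesis back toward the other.

No product — both primers anneal to the same strand and extend in the same direction.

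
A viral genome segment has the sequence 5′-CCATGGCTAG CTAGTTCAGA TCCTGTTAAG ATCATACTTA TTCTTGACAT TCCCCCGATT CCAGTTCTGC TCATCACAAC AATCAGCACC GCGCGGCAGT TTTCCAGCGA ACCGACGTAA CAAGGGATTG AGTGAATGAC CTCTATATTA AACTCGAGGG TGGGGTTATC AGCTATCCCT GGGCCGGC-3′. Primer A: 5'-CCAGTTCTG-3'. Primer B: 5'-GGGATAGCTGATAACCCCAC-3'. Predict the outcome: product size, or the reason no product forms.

Primer A (CCAGTTCTG) matches the top strand at positions 61–69; it acts as a forward primer.
Primer B's reverse complement is GTGGGGTTATCAGCTATCCC, matching the top strand at positions 160–179; it acts as a reverse primer.
The 3' ends face each other across positions 61–179, giving a 119 bp product.

Yes — a 119 bp product.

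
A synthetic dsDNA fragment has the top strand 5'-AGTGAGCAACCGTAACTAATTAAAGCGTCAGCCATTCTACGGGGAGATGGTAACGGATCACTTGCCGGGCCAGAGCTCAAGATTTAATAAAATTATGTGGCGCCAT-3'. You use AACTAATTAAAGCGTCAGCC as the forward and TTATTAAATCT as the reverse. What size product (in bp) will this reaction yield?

77 bp

Forward primer AACTAATTAAAGCGTCAGCC is found on the top strand at positions 14–33.
Taking the reverse complement of TTATTAAATCT gives AGATTTAATAA, found at positions 80–90 on the template; the primer anneals here to the top strand with its 3' end pointing upstream.
The product runs from position 14 to position 90, so its length is 90 − 14 + 1 = 77 bp.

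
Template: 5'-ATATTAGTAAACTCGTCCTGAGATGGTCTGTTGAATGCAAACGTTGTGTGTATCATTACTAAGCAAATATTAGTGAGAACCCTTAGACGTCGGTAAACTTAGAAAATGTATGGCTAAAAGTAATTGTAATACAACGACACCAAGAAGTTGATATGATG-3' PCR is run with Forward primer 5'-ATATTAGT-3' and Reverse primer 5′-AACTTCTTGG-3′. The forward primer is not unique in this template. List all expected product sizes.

The forward primer ATATTAGT matches the top strand at positions 1–8, 67–74.
The reverse primer's reverse complement is CCAAGAAGTT, matching at positions 140–149.
Each forward site pairs with the reverse site to give a product ending at position 149: sizes 149, 83 bp.

149 bp, 83 bp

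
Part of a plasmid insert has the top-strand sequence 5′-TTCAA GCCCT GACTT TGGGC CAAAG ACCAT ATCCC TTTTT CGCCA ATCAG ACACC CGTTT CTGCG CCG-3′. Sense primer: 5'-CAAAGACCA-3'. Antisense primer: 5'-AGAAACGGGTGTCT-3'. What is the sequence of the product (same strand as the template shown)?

The forward primer matches the template at positions 21–29.
Taking the reverse complement of AGAAACGGGTGTCT gives AGACACCCGTTTCT, found at positions 49–62 on the template; the primer anneals here to the top strand with its 3' end pointing upstream.
The product is the template from position 21 through 62 (42 bp).

5'-CAAAGACCATATCCCTTTTTCGCCAATCAGACACCCGTTTCT-3'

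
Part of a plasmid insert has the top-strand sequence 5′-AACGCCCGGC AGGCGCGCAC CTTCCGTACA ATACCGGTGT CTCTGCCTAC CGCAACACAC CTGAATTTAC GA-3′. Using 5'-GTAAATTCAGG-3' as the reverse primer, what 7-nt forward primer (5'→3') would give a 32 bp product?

The reverse primer's reverse complement CCTGAATTTAC matches the template at positions 60–70, so the product ends at position 70.
A 32 bp product then starts at position 70 − 32 + 1 = 39.
The forward primer is identical to the top strand there: GTCTCTG.

5'-GTCTCTG-3'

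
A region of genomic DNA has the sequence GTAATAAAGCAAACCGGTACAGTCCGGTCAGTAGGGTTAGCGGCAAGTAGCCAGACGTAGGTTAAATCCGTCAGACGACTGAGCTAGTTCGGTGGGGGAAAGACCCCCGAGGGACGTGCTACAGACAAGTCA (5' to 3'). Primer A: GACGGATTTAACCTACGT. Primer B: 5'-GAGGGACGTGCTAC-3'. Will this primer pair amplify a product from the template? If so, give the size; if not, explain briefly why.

No product — the primers' 3' ends point away from each other.

Primer A (GACGGATTTAACCTACGT) has reverse complement ACGTAGGTTAAATCCGTC, which matches the top strand at positions 55–72; primer A anneals to the top strand there with its 3' end pointing upstream toward position 55.
Primer B (GAGGGACGTGCTAC) matches the top strand directly at positions 109–122; it anneals to the bottom strand with its 3' end pointing downstream toward position 122.
The 3' ends diverge (primer A extends toward position 1, primer B toward position 132), so the primers never converge on a shared product.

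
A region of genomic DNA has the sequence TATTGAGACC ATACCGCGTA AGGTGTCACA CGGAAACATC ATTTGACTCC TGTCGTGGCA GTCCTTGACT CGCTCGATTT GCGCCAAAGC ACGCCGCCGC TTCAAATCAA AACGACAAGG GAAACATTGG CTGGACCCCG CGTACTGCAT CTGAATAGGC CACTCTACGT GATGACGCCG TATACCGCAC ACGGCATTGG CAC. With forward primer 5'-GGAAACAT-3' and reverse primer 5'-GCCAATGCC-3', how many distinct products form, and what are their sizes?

The forward primer GGAAACAT matches the top strand at positions 32–39, 120–127.
The reverse primer's reverse complement is GGCATTGGC, matching at positions 193–201.
Each forward site pairs with the reverse site to give a product ending at position 201: sizes 170, 82 bp.

Two products: 170 bp, 82 bp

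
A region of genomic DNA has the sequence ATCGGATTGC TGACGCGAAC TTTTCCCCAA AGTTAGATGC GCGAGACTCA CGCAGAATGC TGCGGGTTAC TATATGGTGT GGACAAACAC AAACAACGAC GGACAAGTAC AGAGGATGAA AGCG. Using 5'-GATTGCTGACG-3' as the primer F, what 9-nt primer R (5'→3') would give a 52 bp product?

5'-TCTGCGTGA-3'

The forward primer binds at positions 5–15, so a 52 bp product ends at position 5 + 52 − 1 = 56.
The reverse primer anneals to the top strand over positions 48–56, i.e. to TCACGCAGA.
Its sequence written 5'→3' is the reverse complement: TCTGCGTGA.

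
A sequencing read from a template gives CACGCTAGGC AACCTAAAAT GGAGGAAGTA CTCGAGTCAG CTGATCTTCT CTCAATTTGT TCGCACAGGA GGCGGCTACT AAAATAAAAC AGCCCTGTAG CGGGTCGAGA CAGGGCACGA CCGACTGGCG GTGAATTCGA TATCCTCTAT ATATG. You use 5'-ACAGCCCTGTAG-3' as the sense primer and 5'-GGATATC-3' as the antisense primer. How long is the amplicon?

Forward primer ACAGCCCTGTAG is found on the top strand at positions 89–100.
The reverse primer's reverse complement is GATATCC, which matches the template at positions 139–145.
Amplicon spans positions 89–145: 57 bp.

57 bp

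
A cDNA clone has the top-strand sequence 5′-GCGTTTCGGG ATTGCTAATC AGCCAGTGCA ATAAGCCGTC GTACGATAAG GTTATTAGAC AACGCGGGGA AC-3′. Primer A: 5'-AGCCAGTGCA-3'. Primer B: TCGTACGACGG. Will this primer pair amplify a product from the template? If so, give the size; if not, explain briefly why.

Primer A (AGCCAGTGCA) matches the top strand at positions 21–30; it acts as a forward primer.
Primer B's reverse complement is CCGTCGTACGA, matching the top strand at positions 36–46; it acts as a reverse primer.
The 3' ends face each other across positions 21–46, giving a 26 bp product.

Yes — a 26 bp product.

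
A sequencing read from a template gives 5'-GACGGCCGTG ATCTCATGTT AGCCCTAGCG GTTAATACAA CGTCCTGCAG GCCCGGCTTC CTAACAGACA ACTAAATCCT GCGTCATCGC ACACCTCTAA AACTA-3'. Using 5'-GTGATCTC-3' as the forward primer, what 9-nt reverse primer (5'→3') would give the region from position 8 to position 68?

5'-TCTGTTAGG-3'

The product's 3' end on the top strand is position 68.
The reverse primer anneals to the top strand over positions 60–68, i.e. to CCTAACAGA.
Its sequence written 5'→3' is the reverse complement: TCTGTTAGG.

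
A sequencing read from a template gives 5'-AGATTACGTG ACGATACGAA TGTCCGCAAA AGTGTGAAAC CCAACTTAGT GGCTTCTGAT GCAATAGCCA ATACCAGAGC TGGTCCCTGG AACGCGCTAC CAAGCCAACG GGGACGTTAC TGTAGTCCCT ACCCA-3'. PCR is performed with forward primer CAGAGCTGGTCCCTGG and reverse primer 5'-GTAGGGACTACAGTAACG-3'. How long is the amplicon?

58 bp

Forward primer CAGAGCTGGTCCCTGG is found on the top strand at positions 75–90.
Taking the reverse complement of GTAGGGACTACAGTAACG gives CGTTACTGTAGTCCCTAC, found at positions 115–132 on the template; the primer anneals here to the top strand with its 3' end pointing upstream.
The product runs from position 75 to position 132, so its length is 132 − 75 + 1 = 58 bp.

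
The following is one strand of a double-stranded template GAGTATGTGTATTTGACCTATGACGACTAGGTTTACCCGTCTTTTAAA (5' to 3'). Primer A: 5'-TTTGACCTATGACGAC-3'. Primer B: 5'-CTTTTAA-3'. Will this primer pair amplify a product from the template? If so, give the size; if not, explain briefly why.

No product — both primers anneal to the same strand and extend in the same direction.

Primer A (TTTGACCTATGACGAC) matches the top strand at positions 12–27 (3' end points downstream).
Primer B (CTTTTAA) also matches the top strand directly, at positions 41–47 — its reverse complement TTAAAAG is not present.
Both primers anneal to the bottom strand with 3' ends pointing the same way, so neither can prime synthesis back toward the other.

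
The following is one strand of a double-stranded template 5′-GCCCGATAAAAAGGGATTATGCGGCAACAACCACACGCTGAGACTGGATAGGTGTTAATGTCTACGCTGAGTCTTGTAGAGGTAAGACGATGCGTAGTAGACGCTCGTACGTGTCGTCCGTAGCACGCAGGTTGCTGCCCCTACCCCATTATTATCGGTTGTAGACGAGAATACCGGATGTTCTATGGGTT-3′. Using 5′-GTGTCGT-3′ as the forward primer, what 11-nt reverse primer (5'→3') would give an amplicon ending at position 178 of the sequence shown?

5'-TCCGGTATTCT-3'

The forward primer binds at positions 111–117; the product's 3' end on the top strand is position 178.
The reverse primer anneals to the top strand over positions 168–178, i.e. to AGAATACCGGA.
Its sequence written 5'→3' is the reverse complement: TCCGGTATTCT.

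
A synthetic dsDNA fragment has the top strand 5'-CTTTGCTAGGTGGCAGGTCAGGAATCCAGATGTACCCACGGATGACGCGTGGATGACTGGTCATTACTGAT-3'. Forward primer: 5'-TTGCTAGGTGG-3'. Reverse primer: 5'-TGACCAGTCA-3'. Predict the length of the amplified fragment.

The forward primer matches the template at positions 3–13.
Reverse complement of the reverse primer: TGACTGGTCA. This occurs on the top strand at positions 54–63.
Product length = (reverse-primer end) − (forward-primer start) + 1 = 63 − 3 + 1 = 61 bp.

61 bp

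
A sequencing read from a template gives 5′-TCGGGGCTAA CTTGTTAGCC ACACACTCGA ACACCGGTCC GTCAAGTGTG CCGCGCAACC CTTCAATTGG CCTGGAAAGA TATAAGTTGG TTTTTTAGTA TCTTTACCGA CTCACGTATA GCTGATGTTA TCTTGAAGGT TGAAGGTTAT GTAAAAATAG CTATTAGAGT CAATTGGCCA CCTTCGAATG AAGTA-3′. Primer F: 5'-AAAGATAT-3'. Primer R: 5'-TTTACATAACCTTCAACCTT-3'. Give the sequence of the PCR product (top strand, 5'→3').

The forward primer matches the template at positions 76–83.
Reverse complement of the reverse primer: AAGGTTGAAGGTTATGTAAA. This occurs on the top strand at positions 136–155.
The product is the template from position 76 through 155 (80 bp).

5'-AAAGATATAAGTTGGTTTTTTAGTATCTTTACCGACTCACGTATAGCTGATGTTATCTTGAAGGTTGAAGGTTATGTAAA-3'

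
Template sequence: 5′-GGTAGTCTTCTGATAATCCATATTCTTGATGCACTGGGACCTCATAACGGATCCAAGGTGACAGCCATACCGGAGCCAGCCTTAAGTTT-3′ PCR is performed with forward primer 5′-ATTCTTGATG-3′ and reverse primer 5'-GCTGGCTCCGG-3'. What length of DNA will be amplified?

The forward primer matches the template at positions 22–31.
Taking the reverse complement of GCTGGCTCCGG gives CCGGAGCCAGC, found at positions 70–80 on the template; the primer anneals here to the top strand with its 3' end pointing upstream.
Amplicon spans positions 22–80: 59 bp.

59 bp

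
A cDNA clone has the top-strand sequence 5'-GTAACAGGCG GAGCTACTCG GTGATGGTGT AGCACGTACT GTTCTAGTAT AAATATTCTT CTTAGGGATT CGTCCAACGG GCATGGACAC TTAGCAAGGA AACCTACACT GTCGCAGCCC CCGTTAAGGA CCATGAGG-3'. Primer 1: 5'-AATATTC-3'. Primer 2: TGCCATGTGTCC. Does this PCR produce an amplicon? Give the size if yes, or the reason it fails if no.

Primer 2 (TGCCATGTGTCC) does not match the top strand, and its reverse complement GGACACATGGCA does not match either.
With no annealing site for primer 2, no amplification occurs.

No product — primer 2 has no binding site in the template.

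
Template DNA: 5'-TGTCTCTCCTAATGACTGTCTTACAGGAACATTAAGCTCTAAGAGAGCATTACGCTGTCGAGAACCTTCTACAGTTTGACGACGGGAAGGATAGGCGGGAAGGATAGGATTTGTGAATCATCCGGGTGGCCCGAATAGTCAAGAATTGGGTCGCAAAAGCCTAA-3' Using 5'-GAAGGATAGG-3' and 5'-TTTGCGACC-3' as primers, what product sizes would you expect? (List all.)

72 bp, 59 bp

The forward primer GAAGGATAGG matches the top strand at positions 86–95, 99–108.
The reverse primer's reverse complement is GGTCGCAAA, matching at positions 149–157.
Each forward site pairs with the reverse site to give a product ending at position 157: sizes 72, 59 bp.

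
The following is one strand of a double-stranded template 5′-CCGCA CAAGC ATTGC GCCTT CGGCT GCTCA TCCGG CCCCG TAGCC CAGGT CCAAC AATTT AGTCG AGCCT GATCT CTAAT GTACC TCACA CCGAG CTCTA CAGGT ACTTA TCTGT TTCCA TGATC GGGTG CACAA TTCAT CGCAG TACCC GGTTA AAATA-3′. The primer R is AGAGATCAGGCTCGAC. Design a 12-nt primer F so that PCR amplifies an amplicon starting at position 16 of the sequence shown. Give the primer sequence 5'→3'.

The reverse primer's reverse complement GTCGAGCCTGATCTCT matches the template at positions 62–77; the product starts at position 16.
The forward primer is identical to the top strand over positions 16–27: GCCTTCGGCTGC.

5'-GCCTTCGGCTGC-3'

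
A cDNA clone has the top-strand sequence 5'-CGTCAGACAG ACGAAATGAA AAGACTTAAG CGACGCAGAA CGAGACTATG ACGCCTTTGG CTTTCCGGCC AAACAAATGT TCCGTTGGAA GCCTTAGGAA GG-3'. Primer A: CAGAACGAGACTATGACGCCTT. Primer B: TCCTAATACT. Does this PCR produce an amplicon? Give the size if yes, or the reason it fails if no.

No product — primer B has no binding site in the template.

Primer B (TCCTAATACT) does not match the top strand, and its reverse complement AGTATTAGGA does not match either.
With no annealing site for primer B, no amplification occurs.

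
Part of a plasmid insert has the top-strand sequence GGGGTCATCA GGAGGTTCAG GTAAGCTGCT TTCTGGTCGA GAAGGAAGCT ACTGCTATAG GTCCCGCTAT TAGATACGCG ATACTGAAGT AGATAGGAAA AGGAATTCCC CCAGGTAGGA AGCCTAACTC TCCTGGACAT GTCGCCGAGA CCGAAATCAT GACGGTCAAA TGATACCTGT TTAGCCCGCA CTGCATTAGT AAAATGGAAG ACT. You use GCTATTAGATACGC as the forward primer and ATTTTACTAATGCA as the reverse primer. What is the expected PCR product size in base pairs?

140 bp

Scanning the template, GCTATTAGATACGC occurs at positions 66–79; this primer anneals to the bottom strand there with its 3' end pointing downstream.
The reverse primer's reverse complement is TGCATTAGTAAAAT, which matches the template at positions 192–205.
The product runs from position 66 to position 205, so its length is 205 − 66 + 1 = 140 bp.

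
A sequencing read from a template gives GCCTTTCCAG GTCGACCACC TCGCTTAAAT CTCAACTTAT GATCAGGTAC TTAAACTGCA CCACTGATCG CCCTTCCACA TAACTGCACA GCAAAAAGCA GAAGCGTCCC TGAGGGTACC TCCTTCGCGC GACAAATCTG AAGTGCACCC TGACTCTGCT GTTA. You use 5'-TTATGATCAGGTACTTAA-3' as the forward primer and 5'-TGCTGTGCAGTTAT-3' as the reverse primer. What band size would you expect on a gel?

57 bp

Forward primer TTATGATCAGGTACTTAA is found on the top strand at positions 37–54.
The reverse primer's reverse complement is ATAACTGCACAGCA, which matches the template at positions 80–93.
Amplicon spans positions 37–93: 57 bp.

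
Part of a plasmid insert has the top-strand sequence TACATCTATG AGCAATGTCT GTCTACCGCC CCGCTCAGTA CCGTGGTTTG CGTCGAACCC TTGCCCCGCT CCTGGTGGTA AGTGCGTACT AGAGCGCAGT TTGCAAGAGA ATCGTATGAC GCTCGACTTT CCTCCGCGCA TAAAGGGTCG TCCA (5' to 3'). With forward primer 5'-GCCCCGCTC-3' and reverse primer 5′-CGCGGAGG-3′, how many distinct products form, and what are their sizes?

Two products: 111 bp, 76 bp

The forward primer GCCCCGCTC matches the top strand at positions 28–36, 63–71.
The reverse primer's reverse complement is CCTCCGCG, matching at positions 131–138.
Each forward site pairs with the reverse site to give a product ending at position 138: sizes 111, 76 bp.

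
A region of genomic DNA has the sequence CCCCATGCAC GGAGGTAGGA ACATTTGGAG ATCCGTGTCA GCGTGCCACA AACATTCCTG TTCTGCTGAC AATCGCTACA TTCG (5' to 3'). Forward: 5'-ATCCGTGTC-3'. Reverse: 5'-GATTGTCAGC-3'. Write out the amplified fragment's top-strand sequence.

Forward primer ATCCGTGTC is found on the top strand at positions 31–39.
Reverse complement of the reverse primer: GCTGACAATC. This occurs on the top strand at positions 65–74.
The product is the template from position 31 through 74 (44 bp).

5'-ATCCGTGTCAGCGTGCCACAAACATTCCTGTTCTGCTGACAATC-3'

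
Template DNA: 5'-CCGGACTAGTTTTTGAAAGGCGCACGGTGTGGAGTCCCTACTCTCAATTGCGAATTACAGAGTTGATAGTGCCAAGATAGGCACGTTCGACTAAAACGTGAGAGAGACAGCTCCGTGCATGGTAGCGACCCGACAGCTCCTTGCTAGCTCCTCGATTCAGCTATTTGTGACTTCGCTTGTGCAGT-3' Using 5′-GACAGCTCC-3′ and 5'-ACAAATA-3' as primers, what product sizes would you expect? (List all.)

The forward primer GACAGCTCC matches the top strand at positions 106–114, 132–140.
The reverse primer's reverse complement is TATTTGT, matching at positions 162–168.
Each forward site pairs with the reverse site to give a product ending at position 168: sizes 63, 37 bp.

63 bp, 37 bp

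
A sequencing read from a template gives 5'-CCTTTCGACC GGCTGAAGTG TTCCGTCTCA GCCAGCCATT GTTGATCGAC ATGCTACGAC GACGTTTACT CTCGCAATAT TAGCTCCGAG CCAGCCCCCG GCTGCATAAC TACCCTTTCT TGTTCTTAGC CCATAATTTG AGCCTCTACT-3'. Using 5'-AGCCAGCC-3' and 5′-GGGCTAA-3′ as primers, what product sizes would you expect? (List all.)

103 bp, 44 bp

The forward primer AGCCAGCC matches the top strand at positions 30–37, 89–96.
The reverse primer's reverse complement is TTAGCCC, matching at positions 126–132.
Each forward site pairs with the reverse site to give a product ending at position 132: sizes 103, 44 bp.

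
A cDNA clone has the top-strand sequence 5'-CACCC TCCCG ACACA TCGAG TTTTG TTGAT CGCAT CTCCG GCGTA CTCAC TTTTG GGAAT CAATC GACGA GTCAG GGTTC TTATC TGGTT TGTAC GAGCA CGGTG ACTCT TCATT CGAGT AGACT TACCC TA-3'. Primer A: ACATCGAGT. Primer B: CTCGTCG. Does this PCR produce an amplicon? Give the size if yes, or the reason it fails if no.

Primer A (ACATCGAGT) matches the top strand at positions 13–21; it acts as a forward primer.
Primer B's reverse complement is CGACGAG, matching the top strand at positions 65–71; it acts as a reverse primer.
The 3' ends face each other across positions 13–71, giving a 59 bp product.

Yes — a 59 bp product.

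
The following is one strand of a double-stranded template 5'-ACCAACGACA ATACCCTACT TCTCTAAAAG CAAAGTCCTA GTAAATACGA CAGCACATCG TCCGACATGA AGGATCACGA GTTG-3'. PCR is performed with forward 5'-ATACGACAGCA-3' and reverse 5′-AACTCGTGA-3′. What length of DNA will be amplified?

39 bp

Forward primer ATACGACAGCA is found on the top strand at positions 45–55.
Reverse complement of the reverse primer: TCACGAGTT. This occurs on the top strand at positions 75–83.
Amplicon spans positions 45–83: 39 bp.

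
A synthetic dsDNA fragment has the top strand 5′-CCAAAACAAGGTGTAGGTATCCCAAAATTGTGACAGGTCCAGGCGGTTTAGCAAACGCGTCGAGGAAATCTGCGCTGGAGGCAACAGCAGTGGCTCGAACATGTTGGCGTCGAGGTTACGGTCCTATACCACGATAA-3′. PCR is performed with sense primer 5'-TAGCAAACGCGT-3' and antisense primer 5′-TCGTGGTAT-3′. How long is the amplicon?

86 bp

Scanning the template, TAGCAAACGCGT occurs at positions 49–60; this primer anneals to the bottom strand there with its 3' end pointing downstream.
Taking the reverse complement of TCGTGGTAT gives ATACCACGA, found at positions 126–134 on the template; the primer anneals here to the top strand with its 3' end pointing upstream.
Amplicon spans positions 49–134: 86 bp.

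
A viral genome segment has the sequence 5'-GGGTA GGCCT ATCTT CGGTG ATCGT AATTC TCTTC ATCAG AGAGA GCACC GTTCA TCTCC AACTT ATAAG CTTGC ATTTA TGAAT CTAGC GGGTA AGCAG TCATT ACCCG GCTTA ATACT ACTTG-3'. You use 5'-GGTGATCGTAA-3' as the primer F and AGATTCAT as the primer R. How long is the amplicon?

The forward primer matches the template at positions 17–27.
The reverse primer's reverse complement is ATGAATCT, which matches the template at positions 80–87.
The product runs from position 17 to position 87, so its length is 87 − 17 + 1 = 71 bp.

71 bp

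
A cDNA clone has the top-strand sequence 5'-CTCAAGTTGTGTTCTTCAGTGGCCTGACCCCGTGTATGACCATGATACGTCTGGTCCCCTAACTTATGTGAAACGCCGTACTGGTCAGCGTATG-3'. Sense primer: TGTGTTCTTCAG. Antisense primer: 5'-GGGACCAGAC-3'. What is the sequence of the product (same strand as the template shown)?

Scanning the template, TGTGTTCTTCAG occurs at positions 8–19; this primer anneals to the bottom strand there with its 3' end pointing downstream.
Reverse complement of the reverse primer: GTCTGGTCCC. This occurs on the top strand at positions 49–58.
The product is the template from position 8 through 58 (51 bp).

5'-TGTGTTCTTCAGTGGCCTGACCCCGTGTATGACCATGATACGTCTGGTCCC-3'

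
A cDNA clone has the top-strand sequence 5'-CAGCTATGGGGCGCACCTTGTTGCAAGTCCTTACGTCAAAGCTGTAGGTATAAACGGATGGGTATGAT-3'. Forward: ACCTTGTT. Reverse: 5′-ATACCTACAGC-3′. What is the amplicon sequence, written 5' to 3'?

Forward primer ACCTTGTT is found on the top strand at positions 15–22.
The reverse primer's reverse complement is GCTGTAGGTAT, which matches the template at positions 41–51.
The product is the template from position 15 through 51 (37 bp).

5'-ACCTTGTTGCAAGTCCTTACGTCAAAGCTGTAGGTAT-3'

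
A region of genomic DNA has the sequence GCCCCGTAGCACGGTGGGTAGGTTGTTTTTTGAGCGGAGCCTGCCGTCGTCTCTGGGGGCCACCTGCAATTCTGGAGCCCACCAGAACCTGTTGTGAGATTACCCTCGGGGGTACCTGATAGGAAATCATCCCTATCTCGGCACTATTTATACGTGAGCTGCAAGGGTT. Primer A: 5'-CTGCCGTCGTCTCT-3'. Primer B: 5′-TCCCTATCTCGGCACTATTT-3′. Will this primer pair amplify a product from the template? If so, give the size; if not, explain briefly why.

Primer A (CTGCCGTCGTCTCT) matches the top strand at positions 41–54 (3' end points downstream).
Primer B (TCCCTATCTCGGCACTATTT) also matches the top strand directly, at positions 130–149 — its reverse complement AAATAGTGCCGAGATAGGGA is not present.
Both primers anneal to the bottom strand with 3' ends pointing the same way, so neither can prime synthesis back toward the other.

No product — both primers anneal to the same strand and extend in the same direction.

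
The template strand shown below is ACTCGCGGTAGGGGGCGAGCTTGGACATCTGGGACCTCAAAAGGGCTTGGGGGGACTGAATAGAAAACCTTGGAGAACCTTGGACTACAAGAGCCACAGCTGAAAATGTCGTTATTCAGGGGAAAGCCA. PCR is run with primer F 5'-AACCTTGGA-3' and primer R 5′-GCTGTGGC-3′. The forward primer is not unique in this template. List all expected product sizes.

35 bp, 25 bp

The forward primer AACCTTGGA matches the top strand at positions 66–74, 76–84.
The reverse primer's reverse complement is GCCACAGC, matching at positions 93–100.
Each forward site pairs with the reverse site to give a product ending at position 100: sizes 35, 25 bp.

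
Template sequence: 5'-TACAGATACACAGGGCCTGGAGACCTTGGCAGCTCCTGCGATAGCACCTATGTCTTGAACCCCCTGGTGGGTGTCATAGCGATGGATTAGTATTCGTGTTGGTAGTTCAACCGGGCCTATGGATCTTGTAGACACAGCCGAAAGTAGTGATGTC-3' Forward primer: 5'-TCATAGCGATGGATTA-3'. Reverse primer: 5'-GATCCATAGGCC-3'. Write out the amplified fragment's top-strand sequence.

Scanning the template, TCATAGCGATGGATTA occurs at positions 74–89; this primer anneals to the bottom strand there with its 3' end pointing downstream.
Taking the reverse complement of GATCCATAGGCC gives GGCCTATGGATC, found at positions 114–125 on the template; the primer anneals here to the top strand with its 3' end pointing upstream.
The product is the template from position 74 through 125 (52 bp).

5'-TCATAGCGATGGATTAGTATTCGTGTTGGTAGTTCAACCGGGCCTATGGATC-3'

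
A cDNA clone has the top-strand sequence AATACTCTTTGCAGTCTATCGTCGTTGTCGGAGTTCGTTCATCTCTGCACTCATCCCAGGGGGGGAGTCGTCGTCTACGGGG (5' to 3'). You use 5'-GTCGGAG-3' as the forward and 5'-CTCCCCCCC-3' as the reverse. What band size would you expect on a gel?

Scanning the template, GTCGGAG occurs at positions 27–33; this primer anneals to the bottom strand there with its 3' end pointing downstream.
The reverse primer's reverse complement is GGGGGGGAG, which matches the template at positions 59–67.
The product runs from position 27 to position 67, so its length is 67 − 27 + 1 = 41 bp.

41 bp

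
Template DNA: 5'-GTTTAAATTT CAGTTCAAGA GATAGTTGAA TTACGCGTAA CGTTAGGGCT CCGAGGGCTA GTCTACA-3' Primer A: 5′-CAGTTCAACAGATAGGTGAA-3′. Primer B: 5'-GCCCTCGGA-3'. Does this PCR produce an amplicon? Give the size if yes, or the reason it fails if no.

No product — primer A has no binding site in the template.

Primer A (CAGTTCAACAGATAGGTGAA) does not match the top strand, and its reverse complement TTCACCTATCTGTTGAACTG does not match either.
With no annealing site for primer A, no amplification occurs.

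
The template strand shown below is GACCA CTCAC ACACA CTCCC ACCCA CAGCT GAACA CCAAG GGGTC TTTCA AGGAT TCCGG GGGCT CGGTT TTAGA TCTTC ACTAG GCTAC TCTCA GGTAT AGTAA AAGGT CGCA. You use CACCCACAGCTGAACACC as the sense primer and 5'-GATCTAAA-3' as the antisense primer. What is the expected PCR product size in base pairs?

58 bp

Forward primer CACCCACAGCTGAACACC is found on the top strand at positions 20–37.
Reverse complement of the reverse primer: TTTAGATC. This occurs on the top strand at positions 70–77.
Product length = (reverse-primer end) − (forward-primer start) + 1 = 77 − 20 + 1 = 58 bp.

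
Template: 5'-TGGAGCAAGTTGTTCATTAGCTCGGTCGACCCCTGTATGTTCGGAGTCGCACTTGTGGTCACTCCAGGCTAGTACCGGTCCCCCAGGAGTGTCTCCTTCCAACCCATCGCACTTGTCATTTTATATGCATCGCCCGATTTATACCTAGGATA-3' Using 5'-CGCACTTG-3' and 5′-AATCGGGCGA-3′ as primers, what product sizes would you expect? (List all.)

92 bp, 32 bp

The forward primer CGCACTTG matches the top strand at positions 48–55, 108–115.
The reverse primer's reverse complement is TCGCCCGATT, matching at positions 130–139.
Each forward site pairs with the reverse site to give a product ending at position 139: sizes 92, 32 bp.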